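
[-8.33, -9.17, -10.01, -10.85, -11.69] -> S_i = -8.33 + -0.84*i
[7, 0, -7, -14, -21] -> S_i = 7 + -7*i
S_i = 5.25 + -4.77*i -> [5.25, 0.48, -4.29, -9.06, -13.83]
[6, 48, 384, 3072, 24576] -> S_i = 6*8^i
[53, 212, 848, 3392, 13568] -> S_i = 53*4^i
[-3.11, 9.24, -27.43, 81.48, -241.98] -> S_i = -3.11*(-2.97)^i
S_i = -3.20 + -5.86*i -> [-3.2, -9.06, -14.92, -20.78, -26.64]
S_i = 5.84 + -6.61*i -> [5.84, -0.77, -7.38, -13.99, -20.6]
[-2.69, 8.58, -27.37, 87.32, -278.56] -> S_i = -2.69*(-3.19)^i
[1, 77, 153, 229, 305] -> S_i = 1 + 76*i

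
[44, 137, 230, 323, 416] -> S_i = 44 + 93*i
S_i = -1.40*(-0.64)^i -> [-1.4, 0.9, -0.57, 0.37, -0.23]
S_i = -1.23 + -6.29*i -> [-1.23, -7.52, -13.81, -20.1, -26.39]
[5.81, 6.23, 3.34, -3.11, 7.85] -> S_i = Random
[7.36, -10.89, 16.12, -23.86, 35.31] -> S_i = 7.36*(-1.48)^i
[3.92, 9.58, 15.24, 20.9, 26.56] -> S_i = 3.92 + 5.66*i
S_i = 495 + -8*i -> [495, 487, 479, 471, 463]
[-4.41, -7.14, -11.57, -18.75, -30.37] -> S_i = -4.41*1.62^i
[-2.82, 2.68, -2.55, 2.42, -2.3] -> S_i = -2.82*(-0.95)^i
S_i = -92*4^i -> [-92, -368, -1472, -5888, -23552]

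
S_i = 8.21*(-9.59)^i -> [8.21, -78.73, 755.06, -7241.01, 69441.26]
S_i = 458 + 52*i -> [458, 510, 562, 614, 666]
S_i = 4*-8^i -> [4, -32, 256, -2048, 16384]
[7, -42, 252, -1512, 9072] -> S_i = 7*-6^i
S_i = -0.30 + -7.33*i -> [-0.3, -7.63, -14.96, -22.29, -29.62]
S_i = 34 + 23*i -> [34, 57, 80, 103, 126]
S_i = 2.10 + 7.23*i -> [2.1, 9.33, 16.56, 23.79, 31.02]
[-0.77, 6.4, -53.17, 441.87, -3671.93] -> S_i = -0.77*(-8.31)^i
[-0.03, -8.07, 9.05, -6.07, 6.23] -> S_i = Random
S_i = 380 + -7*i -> [380, 373, 366, 359, 352]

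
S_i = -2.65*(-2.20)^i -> [-2.65, 5.83, -12.83, 28.22, -62.08]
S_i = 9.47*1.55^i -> [9.47, 14.68, 22.75, 35.27, 54.66]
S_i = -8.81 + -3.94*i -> [-8.81, -12.75, -16.69, -20.63, -24.57]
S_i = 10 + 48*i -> [10, 58, 106, 154, 202]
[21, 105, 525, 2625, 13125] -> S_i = 21*5^i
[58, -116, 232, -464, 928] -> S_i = 58*-2^i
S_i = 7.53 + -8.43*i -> [7.53, -0.9, -9.33, -17.76, -26.19]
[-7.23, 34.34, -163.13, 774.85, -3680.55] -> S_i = -7.23*(-4.75)^i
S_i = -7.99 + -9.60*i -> [-7.99, -17.59, -27.19, -36.79, -46.39]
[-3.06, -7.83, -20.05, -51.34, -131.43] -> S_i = -3.06*2.56^i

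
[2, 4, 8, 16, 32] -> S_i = 2*2^i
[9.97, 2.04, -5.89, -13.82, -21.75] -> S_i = 9.97 + -7.93*i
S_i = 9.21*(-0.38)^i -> [9.21, -3.5, 1.33, -0.51, 0.19]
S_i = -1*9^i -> [-1, -9, -81, -729, -6561]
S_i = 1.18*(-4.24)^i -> [1.18, -5.0, 21.21, -89.95, 381.37]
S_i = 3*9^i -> [3, 27, 243, 2187, 19683]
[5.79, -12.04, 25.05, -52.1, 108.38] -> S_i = 5.79*(-2.08)^i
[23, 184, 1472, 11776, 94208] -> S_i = 23*8^i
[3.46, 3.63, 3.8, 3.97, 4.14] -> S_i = 3.46 + 0.17*i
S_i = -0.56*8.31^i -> [-0.56, -4.65, -38.67, -321.36, -2670.5]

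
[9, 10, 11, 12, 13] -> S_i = 9 + 1*i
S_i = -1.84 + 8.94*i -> [-1.84, 7.1, 16.04, 24.98, 33.92]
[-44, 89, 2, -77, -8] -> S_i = Random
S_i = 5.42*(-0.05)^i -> [5.42, -0.27, 0.01, -0.0, 0.0]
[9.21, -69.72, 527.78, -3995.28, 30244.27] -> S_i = 9.21*(-7.57)^i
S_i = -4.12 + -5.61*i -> [-4.12, -9.73, -15.34, -20.95, -26.56]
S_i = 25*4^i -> [25, 100, 400, 1600, 6400]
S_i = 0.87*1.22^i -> [0.87, 1.06, 1.29, 1.58, 1.93]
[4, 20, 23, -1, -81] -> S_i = Random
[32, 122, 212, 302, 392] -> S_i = 32 + 90*i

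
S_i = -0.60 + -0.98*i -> [-0.6, -1.58, -2.56, -3.54, -4.52]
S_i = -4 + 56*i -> [-4, 52, 108, 164, 220]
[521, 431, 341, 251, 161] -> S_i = 521 + -90*i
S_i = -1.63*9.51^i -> [-1.63, -15.5, -147.42, -1401.94, -13332.44]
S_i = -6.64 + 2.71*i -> [-6.64, -3.93, -1.22, 1.49, 4.2]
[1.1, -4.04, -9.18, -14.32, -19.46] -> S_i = 1.10 + -5.14*i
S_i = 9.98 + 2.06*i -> [9.98, 12.04, 14.1, 16.16, 18.22]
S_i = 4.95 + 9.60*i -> [4.95, 14.55, 24.15, 33.75, 43.35]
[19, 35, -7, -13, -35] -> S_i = Random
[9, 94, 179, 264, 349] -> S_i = 9 + 85*i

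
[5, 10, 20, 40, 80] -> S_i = 5*2^i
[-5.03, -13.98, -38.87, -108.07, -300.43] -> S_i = -5.03*2.78^i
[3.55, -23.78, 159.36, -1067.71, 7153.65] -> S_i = 3.55*(-6.70)^i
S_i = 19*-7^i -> [19, -133, 931, -6517, 45619]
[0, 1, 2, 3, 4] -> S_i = 0 + 1*i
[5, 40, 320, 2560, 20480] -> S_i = 5*8^i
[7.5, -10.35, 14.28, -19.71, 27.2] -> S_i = 7.50*(-1.38)^i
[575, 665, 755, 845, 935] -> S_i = 575 + 90*i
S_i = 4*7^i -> [4, 28, 196, 1372, 9604]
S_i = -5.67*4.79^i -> [-5.67, -27.16, -130.09, -623.15, -2984.87]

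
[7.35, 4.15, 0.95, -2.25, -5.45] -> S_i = 7.35 + -3.20*i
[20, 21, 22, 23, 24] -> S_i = 20 + 1*i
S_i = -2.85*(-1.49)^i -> [-2.85, 4.25, -6.33, 9.43, -14.05]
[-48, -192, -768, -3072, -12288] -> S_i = -48*4^i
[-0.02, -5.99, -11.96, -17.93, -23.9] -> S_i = -0.02 + -5.97*i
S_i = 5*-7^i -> [5, -35, 245, -1715, 12005]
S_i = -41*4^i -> [-41, -164, -656, -2624, -10496]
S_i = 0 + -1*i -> [0, -1, -2, -3, -4]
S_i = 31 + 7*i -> [31, 38, 45, 52, 59]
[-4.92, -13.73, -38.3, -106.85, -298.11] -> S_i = -4.92*2.79^i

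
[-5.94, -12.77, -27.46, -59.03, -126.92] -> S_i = -5.94*2.15^i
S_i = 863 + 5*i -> [863, 868, 873, 878, 883]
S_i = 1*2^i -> [1, 2, 4, 8, 16]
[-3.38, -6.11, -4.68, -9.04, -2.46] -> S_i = Random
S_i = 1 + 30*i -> [1, 31, 61, 91, 121]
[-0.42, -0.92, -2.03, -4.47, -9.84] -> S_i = -0.42*2.20^i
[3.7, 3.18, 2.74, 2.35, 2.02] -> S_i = 3.70*0.86^i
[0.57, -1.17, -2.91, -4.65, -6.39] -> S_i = 0.57 + -1.74*i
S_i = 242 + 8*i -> [242, 250, 258, 266, 274]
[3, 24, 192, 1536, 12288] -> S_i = 3*8^i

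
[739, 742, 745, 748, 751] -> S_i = 739 + 3*i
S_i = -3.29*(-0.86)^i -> [-3.29, 2.83, -2.43, 2.09, -1.8]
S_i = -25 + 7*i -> [-25, -18, -11, -4, 3]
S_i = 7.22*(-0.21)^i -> [7.22, -1.52, 0.32, -0.07, 0.01]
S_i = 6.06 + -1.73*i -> [6.06, 4.33, 2.6, 0.87, -0.86]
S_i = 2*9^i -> [2, 18, 162, 1458, 13122]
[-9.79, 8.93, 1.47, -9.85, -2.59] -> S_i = Random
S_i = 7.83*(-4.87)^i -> [7.83, -38.13, 185.7, -904.38, 4404.31]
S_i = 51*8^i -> [51, 408, 3264, 26112, 208896]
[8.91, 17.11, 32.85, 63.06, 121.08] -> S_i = 8.91*1.92^i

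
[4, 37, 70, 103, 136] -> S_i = 4 + 33*i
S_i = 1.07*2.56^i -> [1.07, 2.74, 7.01, 17.95, 45.96]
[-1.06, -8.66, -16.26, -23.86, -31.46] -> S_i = -1.06 + -7.60*i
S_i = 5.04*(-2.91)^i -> [5.04, -14.67, 42.68, -124.2, 361.41]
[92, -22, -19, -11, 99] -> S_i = Random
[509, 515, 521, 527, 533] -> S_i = 509 + 6*i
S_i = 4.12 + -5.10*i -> [4.12, -0.98, -6.08, -11.18, -16.28]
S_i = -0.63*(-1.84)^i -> [-0.63, 1.16, -2.13, 3.92, -7.22]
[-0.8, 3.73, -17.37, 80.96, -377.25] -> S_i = -0.80*(-4.66)^i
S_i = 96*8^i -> [96, 768, 6144, 49152, 393216]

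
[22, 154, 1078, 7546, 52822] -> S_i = 22*7^i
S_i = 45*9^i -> [45, 405, 3645, 32805, 295245]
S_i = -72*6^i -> [-72, -432, -2592, -15552, -93312]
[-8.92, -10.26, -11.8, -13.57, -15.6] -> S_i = -8.92*1.15^i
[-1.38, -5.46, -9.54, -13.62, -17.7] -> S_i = -1.38 + -4.08*i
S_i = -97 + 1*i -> [-97, -96, -95, -94, -93]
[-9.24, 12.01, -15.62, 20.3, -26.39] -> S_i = -9.24*(-1.30)^i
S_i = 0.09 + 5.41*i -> [0.09, 5.5, 10.91, 16.32, 21.73]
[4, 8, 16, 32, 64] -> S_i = 4*2^i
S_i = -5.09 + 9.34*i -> [-5.09, 4.25, 13.59, 22.93, 32.27]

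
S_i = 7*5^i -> [7, 35, 175, 875, 4375]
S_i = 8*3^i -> [8, 24, 72, 216, 648]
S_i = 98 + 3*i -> [98, 101, 104, 107, 110]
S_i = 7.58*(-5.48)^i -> [7.58, -41.54, 227.63, -1247.41, 6835.83]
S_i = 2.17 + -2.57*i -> [2.17, -0.4, -2.97, -5.54, -8.11]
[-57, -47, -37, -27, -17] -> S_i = -57 + 10*i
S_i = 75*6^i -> [75, 450, 2700, 16200, 97200]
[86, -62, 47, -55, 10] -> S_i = Random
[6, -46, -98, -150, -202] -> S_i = 6 + -52*i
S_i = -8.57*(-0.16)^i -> [-8.57, 1.37, -0.22, 0.04, -0.01]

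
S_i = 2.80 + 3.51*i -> [2.8, 6.31, 9.82, 13.33, 16.84]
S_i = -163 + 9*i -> [-163, -154, -145, -136, -127]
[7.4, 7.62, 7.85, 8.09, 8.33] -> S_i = 7.40*1.03^i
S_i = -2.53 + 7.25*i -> [-2.53, 4.72, 11.97, 19.22, 26.47]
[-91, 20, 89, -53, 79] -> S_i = Random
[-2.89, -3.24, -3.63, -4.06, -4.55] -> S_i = -2.89*1.12^i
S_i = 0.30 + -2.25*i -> [0.3, -1.95, -4.2, -6.45, -8.7]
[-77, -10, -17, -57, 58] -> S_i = Random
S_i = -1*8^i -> [-1, -8, -64, -512, -4096]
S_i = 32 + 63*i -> [32, 95, 158, 221, 284]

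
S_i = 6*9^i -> [6, 54, 486, 4374, 39366]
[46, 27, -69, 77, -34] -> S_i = Random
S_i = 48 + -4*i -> [48, 44, 40, 36, 32]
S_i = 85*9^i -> [85, 765, 6885, 61965, 557685]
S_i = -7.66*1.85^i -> [-7.66, -14.17, -26.22, -48.5, -89.73]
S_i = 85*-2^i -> [85, -170, 340, -680, 1360]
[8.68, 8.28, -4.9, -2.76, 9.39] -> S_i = Random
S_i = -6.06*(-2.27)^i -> [-6.06, 13.76, -31.23, 70.88, -160.91]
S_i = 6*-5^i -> [6, -30, 150, -750, 3750]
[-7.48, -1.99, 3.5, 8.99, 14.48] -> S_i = -7.48 + 5.49*i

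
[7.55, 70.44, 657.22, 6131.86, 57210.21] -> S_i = 7.55*9.33^i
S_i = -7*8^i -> [-7, -56, -448, -3584, -28672]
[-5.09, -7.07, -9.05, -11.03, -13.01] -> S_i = -5.09 + -1.98*i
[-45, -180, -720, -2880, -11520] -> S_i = -45*4^i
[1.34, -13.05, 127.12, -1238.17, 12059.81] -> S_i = 1.34*(-9.74)^i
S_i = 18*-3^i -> [18, -54, 162, -486, 1458]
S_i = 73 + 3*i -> [73, 76, 79, 82, 85]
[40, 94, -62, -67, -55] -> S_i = Random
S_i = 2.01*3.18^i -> [2.01, 6.39, 20.33, 64.64, 205.54]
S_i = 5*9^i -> [5, 45, 405, 3645, 32805]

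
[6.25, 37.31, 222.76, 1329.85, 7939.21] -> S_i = 6.25*5.97^i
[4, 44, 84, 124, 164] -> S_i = 4 + 40*i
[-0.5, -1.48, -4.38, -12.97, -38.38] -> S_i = -0.50*2.96^i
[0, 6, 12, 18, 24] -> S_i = 0 + 6*i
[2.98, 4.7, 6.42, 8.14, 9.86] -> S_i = 2.98 + 1.72*i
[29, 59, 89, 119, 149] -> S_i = 29 + 30*i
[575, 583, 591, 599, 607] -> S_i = 575 + 8*i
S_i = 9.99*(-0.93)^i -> [9.99, -9.29, 8.64, -8.04, 7.47]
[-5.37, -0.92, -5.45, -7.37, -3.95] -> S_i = Random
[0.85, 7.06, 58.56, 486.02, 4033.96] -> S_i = 0.85*8.30^i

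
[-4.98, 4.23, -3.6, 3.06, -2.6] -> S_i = -4.98*(-0.85)^i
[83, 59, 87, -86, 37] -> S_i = Random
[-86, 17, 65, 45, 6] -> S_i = Random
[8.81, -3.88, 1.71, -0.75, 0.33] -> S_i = 8.81*(-0.44)^i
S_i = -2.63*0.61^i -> [-2.63, -1.6, -0.98, -0.6, -0.36]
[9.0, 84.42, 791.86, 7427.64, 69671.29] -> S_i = 9.00*9.38^i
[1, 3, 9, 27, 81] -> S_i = 1*3^i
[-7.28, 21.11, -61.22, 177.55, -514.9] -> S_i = -7.28*(-2.90)^i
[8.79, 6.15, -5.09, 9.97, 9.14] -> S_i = Random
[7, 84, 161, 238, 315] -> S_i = 7 + 77*i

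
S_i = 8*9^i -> [8, 72, 648, 5832, 52488]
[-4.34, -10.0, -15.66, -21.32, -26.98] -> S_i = -4.34 + -5.66*i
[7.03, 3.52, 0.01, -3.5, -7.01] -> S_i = 7.03 + -3.51*i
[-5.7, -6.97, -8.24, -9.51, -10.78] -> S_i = -5.70 + -1.27*i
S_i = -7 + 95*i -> [-7, 88, 183, 278, 373]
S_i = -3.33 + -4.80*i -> [-3.33, -8.13, -12.93, -17.73, -22.53]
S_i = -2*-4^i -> [-2, 8, -32, 128, -512]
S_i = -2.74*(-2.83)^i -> [-2.74, 7.75, -21.94, 62.1, -175.75]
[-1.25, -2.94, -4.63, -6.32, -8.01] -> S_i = -1.25 + -1.69*i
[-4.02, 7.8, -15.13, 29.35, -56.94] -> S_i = -4.02*(-1.94)^i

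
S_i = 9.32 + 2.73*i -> [9.32, 12.05, 14.78, 17.51, 20.24]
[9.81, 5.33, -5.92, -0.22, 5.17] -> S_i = Random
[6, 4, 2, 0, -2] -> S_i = 6 + -2*i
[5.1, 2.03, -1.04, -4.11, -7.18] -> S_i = 5.10 + -3.07*i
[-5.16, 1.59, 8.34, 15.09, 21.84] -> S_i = -5.16 + 6.75*i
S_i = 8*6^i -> [8, 48, 288, 1728, 10368]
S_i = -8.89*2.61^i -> [-8.89, -23.2, -60.56, -158.06, -412.54]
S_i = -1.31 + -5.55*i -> [-1.31, -6.86, -12.41, -17.96, -23.51]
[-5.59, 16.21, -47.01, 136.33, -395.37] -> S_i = -5.59*(-2.90)^i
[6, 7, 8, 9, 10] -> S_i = 6 + 1*i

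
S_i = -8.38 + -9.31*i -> [-8.38, -17.69, -27.0, -36.31, -45.62]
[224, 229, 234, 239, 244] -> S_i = 224 + 5*i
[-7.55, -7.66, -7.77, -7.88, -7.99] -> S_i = -7.55 + -0.11*i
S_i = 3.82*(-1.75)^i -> [3.82, -6.68, 11.7, -20.47, 35.83]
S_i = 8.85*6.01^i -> [8.85, 53.19, 319.66, 1921.17, 11546.26]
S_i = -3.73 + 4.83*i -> [-3.73, 1.1, 5.93, 10.76, 15.59]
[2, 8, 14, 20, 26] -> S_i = 2 + 6*i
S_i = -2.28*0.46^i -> [-2.28, -1.05, -0.48, -0.22, -0.1]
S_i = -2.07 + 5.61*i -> [-2.07, 3.54, 9.15, 14.76, 20.37]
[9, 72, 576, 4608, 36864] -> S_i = 9*8^i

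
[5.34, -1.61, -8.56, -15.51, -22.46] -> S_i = 5.34 + -6.95*i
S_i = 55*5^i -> [55, 275, 1375, 6875, 34375]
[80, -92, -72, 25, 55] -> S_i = Random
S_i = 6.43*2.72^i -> [6.43, 17.49, 47.57, 129.4, 351.95]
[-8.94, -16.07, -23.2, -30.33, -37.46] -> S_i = -8.94 + -7.13*i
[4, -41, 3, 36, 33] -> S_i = Random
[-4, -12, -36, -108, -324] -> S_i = -4*3^i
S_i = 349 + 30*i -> [349, 379, 409, 439, 469]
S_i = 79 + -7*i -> [79, 72, 65, 58, 51]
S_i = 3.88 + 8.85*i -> [3.88, 12.73, 21.58, 30.43, 39.28]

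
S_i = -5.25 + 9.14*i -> [-5.25, 3.89, 13.03, 22.17, 31.31]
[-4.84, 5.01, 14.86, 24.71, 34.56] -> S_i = -4.84 + 9.85*i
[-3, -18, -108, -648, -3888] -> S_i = -3*6^i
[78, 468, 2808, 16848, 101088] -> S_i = 78*6^i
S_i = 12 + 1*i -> [12, 13, 14, 15, 16]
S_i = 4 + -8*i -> [4, -4, -12, -20, -28]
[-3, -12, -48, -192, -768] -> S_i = -3*4^i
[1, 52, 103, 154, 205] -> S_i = 1 + 51*i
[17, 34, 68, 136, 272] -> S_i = 17*2^i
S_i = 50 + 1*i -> [50, 51, 52, 53, 54]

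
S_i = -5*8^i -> [-5, -40, -320, -2560, -20480]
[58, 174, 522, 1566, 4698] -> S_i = 58*3^i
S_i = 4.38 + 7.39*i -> [4.38, 11.77, 19.16, 26.55, 33.94]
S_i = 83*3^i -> [83, 249, 747, 2241, 6723]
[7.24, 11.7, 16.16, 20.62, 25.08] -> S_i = 7.24 + 4.46*i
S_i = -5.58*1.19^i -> [-5.58, -6.64, -7.9, -9.4, -11.19]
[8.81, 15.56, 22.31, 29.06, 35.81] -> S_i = 8.81 + 6.75*i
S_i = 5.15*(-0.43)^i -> [5.15, -2.21, 0.95, -0.41, 0.18]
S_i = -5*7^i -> [-5, -35, -245, -1715, -12005]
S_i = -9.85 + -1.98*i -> [-9.85, -11.83, -13.81, -15.79, -17.77]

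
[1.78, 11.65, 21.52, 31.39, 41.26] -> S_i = 1.78 + 9.87*i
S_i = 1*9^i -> [1, 9, 81, 729, 6561]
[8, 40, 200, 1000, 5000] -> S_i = 8*5^i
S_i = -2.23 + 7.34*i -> [-2.23, 5.11, 12.45, 19.79, 27.13]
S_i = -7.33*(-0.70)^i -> [-7.33, 5.13, -3.59, 2.51, -1.76]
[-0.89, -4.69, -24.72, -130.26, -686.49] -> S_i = -0.89*5.27^i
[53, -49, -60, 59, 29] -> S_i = Random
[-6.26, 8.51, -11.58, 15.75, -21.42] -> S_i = -6.26*(-1.36)^i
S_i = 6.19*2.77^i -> [6.19, 17.15, 47.5, 131.56, 364.43]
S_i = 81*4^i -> [81, 324, 1296, 5184, 20736]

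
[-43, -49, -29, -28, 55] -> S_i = Random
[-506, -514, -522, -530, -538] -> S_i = -506 + -8*i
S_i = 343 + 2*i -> [343, 345, 347, 349, 351]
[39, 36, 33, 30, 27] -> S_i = 39 + -3*i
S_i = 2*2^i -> [2, 4, 8, 16, 32]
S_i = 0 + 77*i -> [0, 77, 154, 231, 308]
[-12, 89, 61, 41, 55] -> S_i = Random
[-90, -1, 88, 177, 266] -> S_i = -90 + 89*i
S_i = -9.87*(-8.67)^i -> [-9.87, 85.57, -741.92, 6432.42, -55769.09]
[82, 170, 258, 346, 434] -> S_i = 82 + 88*i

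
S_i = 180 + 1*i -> [180, 181, 182, 183, 184]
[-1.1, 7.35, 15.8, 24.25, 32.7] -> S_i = -1.10 + 8.45*i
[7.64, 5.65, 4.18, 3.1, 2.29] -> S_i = 7.64*0.74^i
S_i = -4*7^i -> [-4, -28, -196, -1372, -9604]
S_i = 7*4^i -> [7, 28, 112, 448, 1792]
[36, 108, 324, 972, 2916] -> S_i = 36*3^i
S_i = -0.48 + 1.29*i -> [-0.48, 0.81, 2.1, 3.39, 4.68]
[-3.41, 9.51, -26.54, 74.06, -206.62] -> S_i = -3.41*(-2.79)^i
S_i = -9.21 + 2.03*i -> [-9.21, -7.18, -5.15, -3.12, -1.09]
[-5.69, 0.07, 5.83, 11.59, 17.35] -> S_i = -5.69 + 5.76*i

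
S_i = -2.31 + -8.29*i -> [-2.31, -10.6, -18.89, -27.18, -35.47]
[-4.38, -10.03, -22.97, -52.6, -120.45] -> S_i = -4.38*2.29^i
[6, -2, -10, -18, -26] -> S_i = 6 + -8*i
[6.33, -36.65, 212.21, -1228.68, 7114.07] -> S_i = 6.33*(-5.79)^i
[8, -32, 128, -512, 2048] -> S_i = 8*-4^i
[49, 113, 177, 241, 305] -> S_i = 49 + 64*i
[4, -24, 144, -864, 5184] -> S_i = 4*-6^i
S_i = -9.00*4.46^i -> [-9.0, -40.14, -179.02, -798.45, -3561.08]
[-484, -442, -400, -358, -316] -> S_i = -484 + 42*i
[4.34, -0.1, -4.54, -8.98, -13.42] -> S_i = 4.34 + -4.44*i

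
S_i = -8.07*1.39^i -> [-8.07, -11.22, -15.59, -21.67, -30.13]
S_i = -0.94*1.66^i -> [-0.94, -1.56, -2.59, -4.3, -7.14]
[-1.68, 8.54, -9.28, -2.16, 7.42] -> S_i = Random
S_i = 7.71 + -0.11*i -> [7.71, 7.6, 7.49, 7.38, 7.27]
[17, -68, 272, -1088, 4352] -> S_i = 17*-4^i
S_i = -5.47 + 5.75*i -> [-5.47, 0.28, 6.03, 11.78, 17.53]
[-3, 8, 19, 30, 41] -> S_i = -3 + 11*i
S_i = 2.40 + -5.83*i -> [2.4, -3.43, -9.26, -15.09, -20.92]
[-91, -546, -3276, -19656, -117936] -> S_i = -91*6^i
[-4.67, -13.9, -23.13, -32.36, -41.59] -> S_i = -4.67 + -9.23*i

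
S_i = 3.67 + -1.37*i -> [3.67, 2.3, 0.93, -0.44, -1.81]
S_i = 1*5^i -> [1, 5, 25, 125, 625]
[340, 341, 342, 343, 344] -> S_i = 340 + 1*i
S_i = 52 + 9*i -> [52, 61, 70, 79, 88]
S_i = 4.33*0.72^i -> [4.33, 3.12, 2.24, 1.62, 1.16]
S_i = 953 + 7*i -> [953, 960, 967, 974, 981]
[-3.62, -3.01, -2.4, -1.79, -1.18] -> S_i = -3.62 + 0.61*i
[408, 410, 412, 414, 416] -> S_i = 408 + 2*i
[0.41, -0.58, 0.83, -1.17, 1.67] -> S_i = 0.41*(-1.42)^i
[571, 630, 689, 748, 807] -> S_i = 571 + 59*i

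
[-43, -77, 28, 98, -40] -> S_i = Random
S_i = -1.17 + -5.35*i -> [-1.17, -6.52, -11.87, -17.22, -22.57]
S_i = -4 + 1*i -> [-4, -3, -2, -1, 0]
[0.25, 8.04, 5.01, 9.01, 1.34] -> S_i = Random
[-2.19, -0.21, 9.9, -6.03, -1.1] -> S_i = Random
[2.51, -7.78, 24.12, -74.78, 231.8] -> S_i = 2.51*(-3.10)^i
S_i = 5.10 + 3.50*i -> [5.1, 8.6, 12.1, 15.6, 19.1]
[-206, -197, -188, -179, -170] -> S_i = -206 + 9*i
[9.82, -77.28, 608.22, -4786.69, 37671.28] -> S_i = 9.82*(-7.87)^i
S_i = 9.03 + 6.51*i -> [9.03, 15.54, 22.05, 28.56, 35.07]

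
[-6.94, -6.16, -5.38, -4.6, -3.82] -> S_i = -6.94 + 0.78*i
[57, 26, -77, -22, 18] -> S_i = Random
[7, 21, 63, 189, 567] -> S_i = 7*3^i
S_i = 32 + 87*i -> [32, 119, 206, 293, 380]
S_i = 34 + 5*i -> [34, 39, 44, 49, 54]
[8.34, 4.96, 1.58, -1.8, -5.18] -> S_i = 8.34 + -3.38*i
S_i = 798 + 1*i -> [798, 799, 800, 801, 802]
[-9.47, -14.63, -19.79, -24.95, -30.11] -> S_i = -9.47 + -5.16*i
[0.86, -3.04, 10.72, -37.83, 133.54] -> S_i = 0.86*(-3.53)^i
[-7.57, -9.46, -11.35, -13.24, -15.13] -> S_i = -7.57 + -1.89*i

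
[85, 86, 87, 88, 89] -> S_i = 85 + 1*i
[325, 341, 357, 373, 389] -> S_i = 325 + 16*i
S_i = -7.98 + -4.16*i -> [-7.98, -12.14, -16.3, -20.46, -24.62]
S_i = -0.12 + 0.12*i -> [-0.12, 0.0, 0.12, 0.24, 0.36]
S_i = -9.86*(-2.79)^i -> [-9.86, 27.51, -76.75, 214.14, -597.44]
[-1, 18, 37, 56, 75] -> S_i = -1 + 19*i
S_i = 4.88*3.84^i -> [4.88, 18.74, 71.96, 276.32, 1061.07]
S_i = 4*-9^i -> [4, -36, 324, -2916, 26244]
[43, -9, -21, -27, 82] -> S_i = Random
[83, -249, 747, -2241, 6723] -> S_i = 83*-3^i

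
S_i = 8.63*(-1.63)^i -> [8.63, -14.07, 22.93, -37.37, 60.92]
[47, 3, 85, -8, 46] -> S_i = Random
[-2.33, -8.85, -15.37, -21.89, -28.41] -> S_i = -2.33 + -6.52*i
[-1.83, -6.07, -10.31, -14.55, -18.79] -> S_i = -1.83 + -4.24*i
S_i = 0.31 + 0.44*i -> [0.31, 0.75, 1.19, 1.63, 2.07]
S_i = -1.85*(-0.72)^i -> [-1.85, 1.33, -0.96, 0.69, -0.5]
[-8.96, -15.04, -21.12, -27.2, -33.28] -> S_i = -8.96 + -6.08*i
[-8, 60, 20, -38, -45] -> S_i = Random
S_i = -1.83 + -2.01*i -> [-1.83, -3.84, -5.85, -7.86, -9.87]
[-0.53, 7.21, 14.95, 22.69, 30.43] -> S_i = -0.53 + 7.74*i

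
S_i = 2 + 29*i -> [2, 31, 60, 89, 118]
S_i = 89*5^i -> [89, 445, 2225, 11125, 55625]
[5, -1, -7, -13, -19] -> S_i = 5 + -6*i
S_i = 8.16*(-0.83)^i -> [8.16, -6.77, 5.62, -4.67, 3.87]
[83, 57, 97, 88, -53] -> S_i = Random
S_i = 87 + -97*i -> [87, -10, -107, -204, -301]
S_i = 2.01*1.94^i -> [2.01, 3.9, 7.56, 14.68, 28.47]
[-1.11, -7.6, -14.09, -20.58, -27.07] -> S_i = -1.11 + -6.49*i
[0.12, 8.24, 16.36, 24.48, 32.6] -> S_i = 0.12 + 8.12*i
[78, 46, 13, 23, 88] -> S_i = Random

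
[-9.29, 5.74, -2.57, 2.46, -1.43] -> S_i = Random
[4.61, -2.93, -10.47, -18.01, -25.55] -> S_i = 4.61 + -7.54*i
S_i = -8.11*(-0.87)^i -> [-8.11, 7.06, -6.14, 5.34, -4.65]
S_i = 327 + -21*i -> [327, 306, 285, 264, 243]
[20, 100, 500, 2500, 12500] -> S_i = 20*5^i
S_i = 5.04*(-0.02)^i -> [5.04, -0.1, 0.0, -0.0, 0.0]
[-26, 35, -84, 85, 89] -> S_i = Random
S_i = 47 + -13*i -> [47, 34, 21, 8, -5]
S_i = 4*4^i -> [4, 16, 64, 256, 1024]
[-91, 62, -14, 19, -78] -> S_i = Random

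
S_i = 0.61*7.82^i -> [0.61, 4.77, 37.3, 291.71, 2281.17]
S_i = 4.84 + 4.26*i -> [4.84, 9.1, 13.36, 17.62, 21.88]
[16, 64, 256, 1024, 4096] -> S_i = 16*4^i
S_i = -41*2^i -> [-41, -82, -164, -328, -656]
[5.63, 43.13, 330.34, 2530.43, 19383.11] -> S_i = 5.63*7.66^i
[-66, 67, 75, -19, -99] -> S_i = Random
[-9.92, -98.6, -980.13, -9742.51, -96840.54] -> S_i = -9.92*9.94^i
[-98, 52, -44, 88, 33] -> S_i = Random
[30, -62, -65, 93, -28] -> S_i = Random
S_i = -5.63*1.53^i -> [-5.63, -8.61, -13.18, -20.16, -30.85]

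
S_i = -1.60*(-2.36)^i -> [-1.6, 3.78, -8.91, 21.03, -49.63]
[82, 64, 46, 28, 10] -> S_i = 82 + -18*i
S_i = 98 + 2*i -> [98, 100, 102, 104, 106]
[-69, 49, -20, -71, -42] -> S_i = Random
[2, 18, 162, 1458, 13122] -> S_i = 2*9^i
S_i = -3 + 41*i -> [-3, 38, 79, 120, 161]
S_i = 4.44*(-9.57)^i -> [4.44, -42.49, 406.64, -3891.52, 37241.8]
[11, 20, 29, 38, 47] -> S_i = 11 + 9*i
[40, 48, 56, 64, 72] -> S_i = 40 + 8*i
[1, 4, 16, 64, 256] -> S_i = 1*4^i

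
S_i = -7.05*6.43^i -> [-7.05, -45.33, -291.48, -1874.23, -12051.28]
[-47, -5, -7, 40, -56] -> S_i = Random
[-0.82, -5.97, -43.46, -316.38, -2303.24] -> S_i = -0.82*7.28^i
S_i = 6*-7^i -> [6, -42, 294, -2058, 14406]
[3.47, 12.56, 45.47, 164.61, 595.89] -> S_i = 3.47*3.62^i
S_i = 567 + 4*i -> [567, 571, 575, 579, 583]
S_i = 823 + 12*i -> [823, 835, 847, 859, 871]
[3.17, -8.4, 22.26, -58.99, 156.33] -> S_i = 3.17*(-2.65)^i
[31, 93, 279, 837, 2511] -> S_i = 31*3^i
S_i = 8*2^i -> [8, 16, 32, 64, 128]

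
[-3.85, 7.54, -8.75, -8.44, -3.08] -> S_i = Random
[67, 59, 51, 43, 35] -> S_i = 67 + -8*i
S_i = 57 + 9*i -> [57, 66, 75, 84, 93]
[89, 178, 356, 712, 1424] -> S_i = 89*2^i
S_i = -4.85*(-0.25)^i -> [-4.85, 1.21, -0.3, 0.08, -0.02]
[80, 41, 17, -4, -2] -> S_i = Random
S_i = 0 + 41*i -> [0, 41, 82, 123, 164]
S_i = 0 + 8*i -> [0, 8, 16, 24, 32]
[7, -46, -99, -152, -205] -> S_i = 7 + -53*i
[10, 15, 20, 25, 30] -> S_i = 10 + 5*i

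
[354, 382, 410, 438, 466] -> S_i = 354 + 28*i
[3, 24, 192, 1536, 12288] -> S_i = 3*8^i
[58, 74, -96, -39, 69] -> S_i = Random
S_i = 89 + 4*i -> [89, 93, 97, 101, 105]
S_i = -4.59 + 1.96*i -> [-4.59, -2.63, -0.67, 1.29, 3.25]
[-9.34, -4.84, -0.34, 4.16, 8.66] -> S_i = -9.34 + 4.50*i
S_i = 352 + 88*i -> [352, 440, 528, 616, 704]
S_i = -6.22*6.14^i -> [-6.22, -38.19, -234.49, -1439.78, -8840.24]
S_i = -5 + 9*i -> [-5, 4, 13, 22, 31]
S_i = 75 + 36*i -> [75, 111, 147, 183, 219]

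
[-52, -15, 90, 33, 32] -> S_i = Random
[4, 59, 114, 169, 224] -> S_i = 4 + 55*i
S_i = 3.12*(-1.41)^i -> [3.12, -4.4, 6.2, -8.75, 12.33]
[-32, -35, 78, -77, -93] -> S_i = Random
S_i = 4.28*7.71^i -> [4.28, 33.0, 254.42, 1961.58, 15123.81]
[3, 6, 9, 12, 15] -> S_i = 3 + 3*i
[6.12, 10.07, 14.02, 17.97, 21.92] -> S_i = 6.12 + 3.95*i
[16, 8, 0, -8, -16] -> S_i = 16 + -8*i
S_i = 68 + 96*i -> [68, 164, 260, 356, 452]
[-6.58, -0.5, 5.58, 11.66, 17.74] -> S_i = -6.58 + 6.08*i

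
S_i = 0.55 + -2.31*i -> [0.55, -1.76, -4.07, -6.38, -8.69]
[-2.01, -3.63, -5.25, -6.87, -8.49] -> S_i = -2.01 + -1.62*i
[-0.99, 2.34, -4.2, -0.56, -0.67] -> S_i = Random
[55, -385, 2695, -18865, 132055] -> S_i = 55*-7^i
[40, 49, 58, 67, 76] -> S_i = 40 + 9*i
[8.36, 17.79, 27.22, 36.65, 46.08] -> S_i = 8.36 + 9.43*i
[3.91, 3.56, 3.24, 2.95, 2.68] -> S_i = 3.91*0.91^i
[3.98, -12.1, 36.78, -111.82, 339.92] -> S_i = 3.98*(-3.04)^i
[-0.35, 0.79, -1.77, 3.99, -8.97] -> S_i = -0.35*(-2.25)^i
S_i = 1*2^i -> [1, 2, 4, 8, 16]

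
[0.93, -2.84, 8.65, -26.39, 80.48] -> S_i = 0.93*(-3.05)^i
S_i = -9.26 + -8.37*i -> [-9.26, -17.63, -26.0, -34.37, -42.74]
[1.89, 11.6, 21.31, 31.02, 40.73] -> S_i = 1.89 + 9.71*i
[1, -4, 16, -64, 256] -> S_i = 1*-4^i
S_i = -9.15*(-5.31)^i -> [-9.15, 48.59, -257.99, 1369.95, -7274.43]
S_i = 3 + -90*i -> [3, -87, -177, -267, -357]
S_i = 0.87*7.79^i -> [0.87, 6.78, 52.8, 411.27, 3203.83]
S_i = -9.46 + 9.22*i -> [-9.46, -0.24, 8.98, 18.2, 27.42]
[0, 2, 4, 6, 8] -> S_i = 0 + 2*i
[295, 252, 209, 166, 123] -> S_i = 295 + -43*i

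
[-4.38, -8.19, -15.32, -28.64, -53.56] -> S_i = -4.38*1.87^i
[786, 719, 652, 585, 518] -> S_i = 786 + -67*i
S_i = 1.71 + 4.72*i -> [1.71, 6.43, 11.15, 15.87, 20.59]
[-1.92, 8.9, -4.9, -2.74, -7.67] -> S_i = Random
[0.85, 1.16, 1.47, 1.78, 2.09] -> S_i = 0.85 + 0.31*i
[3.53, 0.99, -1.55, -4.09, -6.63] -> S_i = 3.53 + -2.54*i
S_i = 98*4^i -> [98, 392, 1568, 6272, 25088]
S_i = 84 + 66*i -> [84, 150, 216, 282, 348]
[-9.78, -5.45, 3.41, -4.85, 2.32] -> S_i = Random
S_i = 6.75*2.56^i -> [6.75, 17.28, 44.24, 113.25, 289.91]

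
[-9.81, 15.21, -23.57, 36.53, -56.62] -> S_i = -9.81*(-1.55)^i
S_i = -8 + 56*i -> [-8, 48, 104, 160, 216]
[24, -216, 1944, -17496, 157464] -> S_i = 24*-9^i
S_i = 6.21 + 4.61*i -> [6.21, 10.82, 15.43, 20.04, 24.65]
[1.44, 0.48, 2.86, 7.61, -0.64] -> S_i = Random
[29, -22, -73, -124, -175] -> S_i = 29 + -51*i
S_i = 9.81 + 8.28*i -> [9.81, 18.09, 26.37, 34.65, 42.93]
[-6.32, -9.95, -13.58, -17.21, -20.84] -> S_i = -6.32 + -3.63*i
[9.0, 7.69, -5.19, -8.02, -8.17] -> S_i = Random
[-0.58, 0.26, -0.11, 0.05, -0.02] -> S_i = -0.58*(-0.44)^i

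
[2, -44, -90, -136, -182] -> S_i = 2 + -46*i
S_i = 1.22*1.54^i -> [1.22, 1.88, 2.89, 4.46, 6.86]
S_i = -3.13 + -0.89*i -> [-3.13, -4.02, -4.91, -5.8, -6.69]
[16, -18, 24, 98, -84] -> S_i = Random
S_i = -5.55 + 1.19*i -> [-5.55, -4.36, -3.17, -1.98, -0.79]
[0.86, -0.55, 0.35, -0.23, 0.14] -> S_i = 0.86*(-0.64)^i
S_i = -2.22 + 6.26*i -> [-2.22, 4.04, 10.3, 16.56, 22.82]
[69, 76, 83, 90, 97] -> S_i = 69 + 7*i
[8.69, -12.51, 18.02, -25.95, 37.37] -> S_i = 8.69*(-1.44)^i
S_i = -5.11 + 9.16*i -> [-5.11, 4.05, 13.21, 22.37, 31.53]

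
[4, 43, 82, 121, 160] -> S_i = 4 + 39*i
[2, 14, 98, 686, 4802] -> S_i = 2*7^i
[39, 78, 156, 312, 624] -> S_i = 39*2^i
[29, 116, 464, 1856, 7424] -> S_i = 29*4^i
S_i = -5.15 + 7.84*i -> [-5.15, 2.69, 10.53, 18.37, 26.21]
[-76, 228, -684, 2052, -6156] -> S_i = -76*-3^i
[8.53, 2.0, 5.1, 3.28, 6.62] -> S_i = Random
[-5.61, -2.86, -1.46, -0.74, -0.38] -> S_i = -5.61*0.51^i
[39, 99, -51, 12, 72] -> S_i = Random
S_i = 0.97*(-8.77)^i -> [0.97, -8.51, 74.61, -654.29, 5738.13]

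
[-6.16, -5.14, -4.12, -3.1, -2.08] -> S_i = -6.16 + 1.02*i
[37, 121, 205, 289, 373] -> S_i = 37 + 84*i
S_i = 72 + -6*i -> [72, 66, 60, 54, 48]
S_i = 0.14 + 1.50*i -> [0.14, 1.64, 3.14, 4.64, 6.14]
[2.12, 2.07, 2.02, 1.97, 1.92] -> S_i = 2.12 + -0.05*i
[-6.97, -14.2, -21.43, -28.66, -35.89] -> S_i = -6.97 + -7.23*i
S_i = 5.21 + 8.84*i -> [5.21, 14.05, 22.89, 31.73, 40.57]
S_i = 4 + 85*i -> [4, 89, 174, 259, 344]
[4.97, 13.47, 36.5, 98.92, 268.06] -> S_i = 4.97*2.71^i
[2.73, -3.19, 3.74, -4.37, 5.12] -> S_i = 2.73*(-1.17)^i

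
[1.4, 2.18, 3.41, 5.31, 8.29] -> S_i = 1.40*1.56^i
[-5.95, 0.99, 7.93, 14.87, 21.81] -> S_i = -5.95 + 6.94*i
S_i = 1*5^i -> [1, 5, 25, 125, 625]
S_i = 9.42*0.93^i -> [9.42, 8.76, 8.15, 7.58, 7.05]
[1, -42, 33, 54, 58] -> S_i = Random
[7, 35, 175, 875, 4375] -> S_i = 7*5^i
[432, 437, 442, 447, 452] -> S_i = 432 + 5*i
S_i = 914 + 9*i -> [914, 923, 932, 941, 950]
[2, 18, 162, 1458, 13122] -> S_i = 2*9^i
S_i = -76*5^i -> [-76, -380, -1900, -9500, -47500]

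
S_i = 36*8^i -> [36, 288, 2304, 18432, 147456]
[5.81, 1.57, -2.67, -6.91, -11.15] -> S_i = 5.81 + -4.24*i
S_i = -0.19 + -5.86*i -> [-0.19, -6.05, -11.91, -17.77, -23.63]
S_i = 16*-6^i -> [16, -96, 576, -3456, 20736]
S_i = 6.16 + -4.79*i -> [6.16, 1.37, -3.42, -8.21, -13.0]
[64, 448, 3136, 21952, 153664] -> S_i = 64*7^i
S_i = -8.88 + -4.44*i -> [-8.88, -13.32, -17.76, -22.2, -26.64]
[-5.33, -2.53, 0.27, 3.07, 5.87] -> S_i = -5.33 + 2.80*i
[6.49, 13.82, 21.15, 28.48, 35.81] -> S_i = 6.49 + 7.33*i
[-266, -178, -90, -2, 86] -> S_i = -266 + 88*i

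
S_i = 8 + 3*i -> [8, 11, 14, 17, 20]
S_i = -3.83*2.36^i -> [-3.83, -9.04, -21.33, -50.34, -118.81]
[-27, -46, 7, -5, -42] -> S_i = Random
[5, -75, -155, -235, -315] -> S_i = 5 + -80*i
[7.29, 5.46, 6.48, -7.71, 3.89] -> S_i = Random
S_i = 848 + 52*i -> [848, 900, 952, 1004, 1056]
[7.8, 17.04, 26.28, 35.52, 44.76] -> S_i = 7.80 + 9.24*i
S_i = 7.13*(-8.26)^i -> [7.13, -58.89, 486.46, -4018.18, 33190.19]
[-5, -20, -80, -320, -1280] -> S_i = -5*4^i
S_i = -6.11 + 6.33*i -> [-6.11, 0.22, 6.55, 12.88, 19.21]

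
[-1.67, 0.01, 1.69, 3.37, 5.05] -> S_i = -1.67 + 1.68*i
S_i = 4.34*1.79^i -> [4.34, 7.77, 13.91, 24.89, 44.56]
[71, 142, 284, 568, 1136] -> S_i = 71*2^i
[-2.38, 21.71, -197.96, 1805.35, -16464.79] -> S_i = -2.38*(-9.12)^i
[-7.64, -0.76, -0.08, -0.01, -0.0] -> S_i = -7.64*0.10^i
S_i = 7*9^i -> [7, 63, 567, 5103, 45927]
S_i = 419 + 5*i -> [419, 424, 429, 434, 439]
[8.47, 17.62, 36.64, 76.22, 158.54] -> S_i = 8.47*2.08^i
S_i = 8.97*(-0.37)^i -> [8.97, -3.32, 1.23, -0.45, 0.17]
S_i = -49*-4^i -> [-49, 196, -784, 3136, -12544]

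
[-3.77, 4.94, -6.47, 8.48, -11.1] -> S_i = -3.77*(-1.31)^i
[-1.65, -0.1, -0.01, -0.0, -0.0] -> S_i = -1.65*0.06^i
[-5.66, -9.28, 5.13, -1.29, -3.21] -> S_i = Random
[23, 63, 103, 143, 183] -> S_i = 23 + 40*i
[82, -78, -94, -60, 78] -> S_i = Random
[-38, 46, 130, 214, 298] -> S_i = -38 + 84*i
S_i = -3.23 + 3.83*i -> [-3.23, 0.6, 4.43, 8.26, 12.09]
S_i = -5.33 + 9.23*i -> [-5.33, 3.9, 13.13, 22.36, 31.59]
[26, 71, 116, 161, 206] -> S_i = 26 + 45*i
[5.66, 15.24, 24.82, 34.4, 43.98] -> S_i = 5.66 + 9.58*i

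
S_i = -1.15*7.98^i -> [-1.15, -9.18, -73.23, -584.4, -4663.47]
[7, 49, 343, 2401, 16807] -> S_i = 7*7^i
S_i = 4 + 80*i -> [4, 84, 164, 244, 324]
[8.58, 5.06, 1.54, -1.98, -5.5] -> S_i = 8.58 + -3.52*i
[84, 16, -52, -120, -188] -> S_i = 84 + -68*i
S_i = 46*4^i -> [46, 184, 736, 2944, 11776]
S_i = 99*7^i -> [99, 693, 4851, 33957, 237699]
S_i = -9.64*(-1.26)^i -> [-9.64, 12.15, -15.3, 19.28, -24.3]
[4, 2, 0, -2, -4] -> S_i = 4 + -2*i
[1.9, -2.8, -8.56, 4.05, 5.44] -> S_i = Random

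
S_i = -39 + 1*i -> [-39, -38, -37, -36, -35]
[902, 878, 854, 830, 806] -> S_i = 902 + -24*i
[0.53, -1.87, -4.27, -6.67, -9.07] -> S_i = 0.53 + -2.40*i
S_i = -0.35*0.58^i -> [-0.35, -0.2, -0.12, -0.07, -0.04]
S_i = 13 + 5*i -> [13, 18, 23, 28, 33]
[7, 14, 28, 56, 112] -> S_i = 7*2^i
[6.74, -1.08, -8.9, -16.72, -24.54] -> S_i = 6.74 + -7.82*i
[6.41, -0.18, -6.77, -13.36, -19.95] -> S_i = 6.41 + -6.59*i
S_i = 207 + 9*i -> [207, 216, 225, 234, 243]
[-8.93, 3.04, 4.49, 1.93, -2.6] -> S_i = Random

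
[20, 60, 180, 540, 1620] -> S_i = 20*3^i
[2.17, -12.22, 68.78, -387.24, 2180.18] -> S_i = 2.17*(-5.63)^i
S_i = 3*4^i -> [3, 12, 48, 192, 768]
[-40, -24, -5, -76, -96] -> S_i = Random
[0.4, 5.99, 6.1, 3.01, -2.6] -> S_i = Random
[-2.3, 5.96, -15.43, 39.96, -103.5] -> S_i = -2.30*(-2.59)^i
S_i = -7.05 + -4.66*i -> [-7.05, -11.71, -16.37, -21.03, -25.69]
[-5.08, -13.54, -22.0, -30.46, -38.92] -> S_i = -5.08 + -8.46*i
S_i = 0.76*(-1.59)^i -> [0.76, -1.21, 1.92, -3.05, 4.86]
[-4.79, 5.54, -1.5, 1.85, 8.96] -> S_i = Random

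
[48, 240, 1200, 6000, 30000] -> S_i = 48*5^i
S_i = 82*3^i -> [82, 246, 738, 2214, 6642]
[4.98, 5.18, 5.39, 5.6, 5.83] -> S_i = 4.98*1.04^i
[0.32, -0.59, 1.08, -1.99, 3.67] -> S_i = 0.32*(-1.84)^i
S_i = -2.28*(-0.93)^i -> [-2.28, 2.12, -1.97, 1.83, -1.71]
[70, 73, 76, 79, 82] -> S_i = 70 + 3*i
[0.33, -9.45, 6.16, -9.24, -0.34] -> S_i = Random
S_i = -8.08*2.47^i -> [-8.08, -19.96, -49.3, -121.76, -300.75]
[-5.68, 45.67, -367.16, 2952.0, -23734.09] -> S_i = -5.68*(-8.04)^i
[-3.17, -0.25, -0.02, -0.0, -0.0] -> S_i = -3.17*0.08^i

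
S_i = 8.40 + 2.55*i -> [8.4, 10.95, 13.5, 16.05, 18.6]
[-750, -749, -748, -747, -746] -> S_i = -750 + 1*i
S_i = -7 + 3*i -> [-7, -4, -1, 2, 5]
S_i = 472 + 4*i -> [472, 476, 480, 484, 488]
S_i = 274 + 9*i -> [274, 283, 292, 301, 310]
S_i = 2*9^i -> [2, 18, 162, 1458, 13122]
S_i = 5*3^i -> [5, 15, 45, 135, 405]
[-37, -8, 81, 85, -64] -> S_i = Random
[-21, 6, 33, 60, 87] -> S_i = -21 + 27*i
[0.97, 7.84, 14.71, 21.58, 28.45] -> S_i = 0.97 + 6.87*i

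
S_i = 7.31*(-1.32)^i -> [7.31, -9.65, 12.74, -16.81, 22.19]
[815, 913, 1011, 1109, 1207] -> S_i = 815 + 98*i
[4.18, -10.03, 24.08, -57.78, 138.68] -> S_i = 4.18*(-2.40)^i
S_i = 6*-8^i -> [6, -48, 384, -3072, 24576]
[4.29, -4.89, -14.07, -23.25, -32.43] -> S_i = 4.29 + -9.18*i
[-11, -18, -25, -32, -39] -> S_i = -11 + -7*i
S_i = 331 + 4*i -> [331, 335, 339, 343, 347]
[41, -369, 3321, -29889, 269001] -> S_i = 41*-9^i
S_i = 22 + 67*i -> [22, 89, 156, 223, 290]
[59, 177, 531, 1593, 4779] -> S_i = 59*3^i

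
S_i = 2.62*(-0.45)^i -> [2.62, -1.18, 0.53, -0.24, 0.11]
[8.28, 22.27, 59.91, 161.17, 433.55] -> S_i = 8.28*2.69^i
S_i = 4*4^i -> [4, 16, 64, 256, 1024]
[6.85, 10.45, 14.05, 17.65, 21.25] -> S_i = 6.85 + 3.60*i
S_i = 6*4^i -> [6, 24, 96, 384, 1536]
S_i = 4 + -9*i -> [4, -5, -14, -23, -32]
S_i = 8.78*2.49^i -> [8.78, 21.86, 54.44, 135.55, 337.51]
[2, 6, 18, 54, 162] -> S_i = 2*3^i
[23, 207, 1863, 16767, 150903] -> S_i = 23*9^i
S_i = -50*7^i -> [-50, -350, -2450, -17150, -120050]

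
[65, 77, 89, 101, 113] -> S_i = 65 + 12*i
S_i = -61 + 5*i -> [-61, -56, -51, -46, -41]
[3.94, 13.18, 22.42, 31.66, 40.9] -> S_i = 3.94 + 9.24*i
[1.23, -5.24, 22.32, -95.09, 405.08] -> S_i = 1.23*(-4.26)^i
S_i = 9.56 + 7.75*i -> [9.56, 17.31, 25.06, 32.81, 40.56]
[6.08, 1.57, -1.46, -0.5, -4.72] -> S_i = Random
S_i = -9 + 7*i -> [-9, -2, 5, 12, 19]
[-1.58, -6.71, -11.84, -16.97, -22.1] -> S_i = -1.58 + -5.13*i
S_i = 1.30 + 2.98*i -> [1.3, 4.28, 7.26, 10.24, 13.22]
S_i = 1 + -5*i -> [1, -4, -9, -14, -19]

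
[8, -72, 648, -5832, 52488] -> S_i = 8*-9^i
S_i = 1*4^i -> [1, 4, 16, 64, 256]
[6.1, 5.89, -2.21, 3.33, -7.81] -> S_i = Random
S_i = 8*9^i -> [8, 72, 648, 5832, 52488]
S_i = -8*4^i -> [-8, -32, -128, -512, -2048]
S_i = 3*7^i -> [3, 21, 147, 1029, 7203]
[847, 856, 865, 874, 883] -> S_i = 847 + 9*i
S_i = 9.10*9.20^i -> [9.1, 83.72, 770.22, 7086.06, 65191.76]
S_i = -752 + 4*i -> [-752, -748, -744, -740, -736]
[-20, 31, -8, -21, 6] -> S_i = Random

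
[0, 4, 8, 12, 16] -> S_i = 0 + 4*i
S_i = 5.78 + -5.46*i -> [5.78, 0.32, -5.14, -10.6, -16.06]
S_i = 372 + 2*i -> [372, 374, 376, 378, 380]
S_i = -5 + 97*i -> [-5, 92, 189, 286, 383]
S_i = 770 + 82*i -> [770, 852, 934, 1016, 1098]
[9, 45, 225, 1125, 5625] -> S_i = 9*5^i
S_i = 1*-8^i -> [1, -8, 64, -512, 4096]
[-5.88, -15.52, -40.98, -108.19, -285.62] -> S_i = -5.88*2.64^i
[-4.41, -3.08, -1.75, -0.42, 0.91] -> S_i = -4.41 + 1.33*i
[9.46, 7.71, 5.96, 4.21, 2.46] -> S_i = 9.46 + -1.75*i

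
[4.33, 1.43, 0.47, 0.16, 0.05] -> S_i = 4.33*0.33^i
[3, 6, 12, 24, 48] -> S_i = 3*2^i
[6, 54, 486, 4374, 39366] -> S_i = 6*9^i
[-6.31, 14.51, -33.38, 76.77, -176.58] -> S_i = -6.31*(-2.30)^i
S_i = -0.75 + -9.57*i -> [-0.75, -10.32, -19.89, -29.46, -39.03]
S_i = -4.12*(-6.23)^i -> [-4.12, 25.67, -159.91, 996.23, -6206.54]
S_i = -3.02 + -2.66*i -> [-3.02, -5.68, -8.34, -11.0, -13.66]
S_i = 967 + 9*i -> [967, 976, 985, 994, 1003]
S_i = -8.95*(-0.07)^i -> [-8.95, 0.63, -0.04, 0.0, -0.0]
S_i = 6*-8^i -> [6, -48, 384, -3072, 24576]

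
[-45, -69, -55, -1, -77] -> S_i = Random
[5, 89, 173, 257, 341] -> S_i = 5 + 84*i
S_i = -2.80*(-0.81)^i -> [-2.8, 2.27, -1.84, 1.49, -1.21]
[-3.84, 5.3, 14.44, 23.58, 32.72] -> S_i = -3.84 + 9.14*i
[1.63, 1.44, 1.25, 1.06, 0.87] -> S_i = 1.63 + -0.19*i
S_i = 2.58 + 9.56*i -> [2.58, 12.14, 21.7, 31.26, 40.82]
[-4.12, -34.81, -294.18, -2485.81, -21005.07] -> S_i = -4.12*8.45^i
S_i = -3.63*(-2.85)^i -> [-3.63, 10.35, -29.48, 84.03, -239.49]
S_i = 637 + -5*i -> [637, 632, 627, 622, 617]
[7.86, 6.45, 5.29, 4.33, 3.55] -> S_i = 7.86*0.82^i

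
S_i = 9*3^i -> [9, 27, 81, 243, 729]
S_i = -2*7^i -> [-2, -14, -98, -686, -4802]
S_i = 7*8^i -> [7, 56, 448, 3584, 28672]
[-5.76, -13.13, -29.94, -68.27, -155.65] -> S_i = -5.76*2.28^i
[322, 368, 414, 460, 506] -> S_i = 322 + 46*i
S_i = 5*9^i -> [5, 45, 405, 3645, 32805]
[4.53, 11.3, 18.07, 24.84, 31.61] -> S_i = 4.53 + 6.77*i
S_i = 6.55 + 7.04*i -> [6.55, 13.59, 20.63, 27.67, 34.71]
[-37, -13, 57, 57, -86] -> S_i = Random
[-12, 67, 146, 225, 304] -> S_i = -12 + 79*i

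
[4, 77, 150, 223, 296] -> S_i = 4 + 73*i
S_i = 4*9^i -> [4, 36, 324, 2916, 26244]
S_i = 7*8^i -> [7, 56, 448, 3584, 28672]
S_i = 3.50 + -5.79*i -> [3.5, -2.29, -8.08, -13.87, -19.66]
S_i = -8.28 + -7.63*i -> [-8.28, -15.91, -23.54, -31.17, -38.8]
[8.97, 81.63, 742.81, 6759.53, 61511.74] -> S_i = 8.97*9.10^i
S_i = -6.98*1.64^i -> [-6.98, -11.45, -18.77, -30.79, -50.49]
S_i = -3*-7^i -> [-3, 21, -147, 1029, -7203]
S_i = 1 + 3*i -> [1, 4, 7, 10, 13]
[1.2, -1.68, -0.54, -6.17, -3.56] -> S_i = Random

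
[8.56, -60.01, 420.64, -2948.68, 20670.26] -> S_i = 8.56*(-7.01)^i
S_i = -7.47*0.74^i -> [-7.47, -5.53, -4.09, -3.03, -2.24]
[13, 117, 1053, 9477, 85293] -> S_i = 13*9^i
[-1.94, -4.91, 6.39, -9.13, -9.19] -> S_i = Random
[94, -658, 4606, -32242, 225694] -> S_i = 94*-7^i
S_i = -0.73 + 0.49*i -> [-0.73, -0.24, 0.25, 0.74, 1.23]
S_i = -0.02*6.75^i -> [-0.02, -0.14, -0.91, -6.15, -41.52]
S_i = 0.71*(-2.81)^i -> [0.71, -2.0, 5.61, -15.75, 44.27]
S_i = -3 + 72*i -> [-3, 69, 141, 213, 285]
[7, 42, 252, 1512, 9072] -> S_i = 7*6^i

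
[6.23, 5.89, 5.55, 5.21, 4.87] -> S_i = 6.23 + -0.34*i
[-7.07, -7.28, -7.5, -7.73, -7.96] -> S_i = -7.07*1.03^i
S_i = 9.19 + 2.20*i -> [9.19, 11.39, 13.59, 15.79, 17.99]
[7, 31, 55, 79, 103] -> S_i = 7 + 24*i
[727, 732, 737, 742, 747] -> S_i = 727 + 5*i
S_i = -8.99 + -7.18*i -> [-8.99, -16.17, -23.35, -30.53, -37.71]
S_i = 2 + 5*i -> [2, 7, 12, 17, 22]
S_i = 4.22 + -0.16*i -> [4.22, 4.06, 3.9, 3.74, 3.58]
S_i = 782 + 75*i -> [782, 857, 932, 1007, 1082]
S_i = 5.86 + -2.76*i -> [5.86, 3.1, 0.34, -2.42, -5.18]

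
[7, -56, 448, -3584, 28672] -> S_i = 7*-8^i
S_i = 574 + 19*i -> [574, 593, 612, 631, 650]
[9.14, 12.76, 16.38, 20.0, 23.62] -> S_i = 9.14 + 3.62*i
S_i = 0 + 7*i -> [0, 7, 14, 21, 28]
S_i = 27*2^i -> [27, 54, 108, 216, 432]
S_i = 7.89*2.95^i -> [7.89, 23.28, 68.66, 202.56, 597.54]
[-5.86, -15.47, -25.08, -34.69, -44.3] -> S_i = -5.86 + -9.61*i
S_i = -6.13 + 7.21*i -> [-6.13, 1.08, 8.29, 15.5, 22.71]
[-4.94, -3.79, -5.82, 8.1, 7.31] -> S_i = Random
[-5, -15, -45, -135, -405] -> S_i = -5*3^i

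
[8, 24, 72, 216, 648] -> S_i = 8*3^i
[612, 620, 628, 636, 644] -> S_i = 612 + 8*i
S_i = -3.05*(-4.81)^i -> [-3.05, 14.67, -70.57, 339.42, -1632.6]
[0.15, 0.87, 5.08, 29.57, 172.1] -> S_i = 0.15*5.82^i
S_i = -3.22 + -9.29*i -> [-3.22, -12.51, -21.8, -31.09, -40.38]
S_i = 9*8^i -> [9, 72, 576, 4608, 36864]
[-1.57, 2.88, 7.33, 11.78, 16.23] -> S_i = -1.57 + 4.45*i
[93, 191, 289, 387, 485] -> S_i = 93 + 98*i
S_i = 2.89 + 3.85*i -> [2.89, 6.74, 10.59, 14.44, 18.29]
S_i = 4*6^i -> [4, 24, 144, 864, 5184]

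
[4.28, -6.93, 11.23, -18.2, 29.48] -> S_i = 4.28*(-1.62)^i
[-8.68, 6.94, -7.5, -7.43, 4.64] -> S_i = Random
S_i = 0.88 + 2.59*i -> [0.88, 3.47, 6.06, 8.65, 11.24]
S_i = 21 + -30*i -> [21, -9, -39, -69, -99]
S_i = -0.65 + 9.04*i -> [-0.65, 8.39, 17.43, 26.47, 35.51]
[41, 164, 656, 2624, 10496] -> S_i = 41*4^i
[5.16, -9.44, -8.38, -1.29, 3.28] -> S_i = Random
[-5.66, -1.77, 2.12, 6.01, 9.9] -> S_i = -5.66 + 3.89*i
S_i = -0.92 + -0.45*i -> [-0.92, -1.37, -1.82, -2.27, -2.72]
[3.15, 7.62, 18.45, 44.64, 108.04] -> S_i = 3.15*2.42^i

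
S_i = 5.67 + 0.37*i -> [5.67, 6.04, 6.41, 6.78, 7.15]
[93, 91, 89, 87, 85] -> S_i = 93 + -2*i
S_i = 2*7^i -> [2, 14, 98, 686, 4802]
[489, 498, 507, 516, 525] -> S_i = 489 + 9*i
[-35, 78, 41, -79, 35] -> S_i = Random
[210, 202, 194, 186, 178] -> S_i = 210 + -8*i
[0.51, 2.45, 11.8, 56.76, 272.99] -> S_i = 0.51*4.81^i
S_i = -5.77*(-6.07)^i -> [-5.77, 35.02, -212.6, 1290.45, -7833.04]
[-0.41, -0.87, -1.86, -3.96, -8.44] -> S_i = -0.41*2.13^i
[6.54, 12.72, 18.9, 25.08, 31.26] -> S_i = 6.54 + 6.18*i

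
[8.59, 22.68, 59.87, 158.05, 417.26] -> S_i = 8.59*2.64^i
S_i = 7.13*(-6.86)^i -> [7.13, -48.91, 335.53, -2301.77, 15790.14]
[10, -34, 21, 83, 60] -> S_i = Random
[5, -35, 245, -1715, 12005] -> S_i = 5*-7^i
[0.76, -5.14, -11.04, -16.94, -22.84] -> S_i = 0.76 + -5.90*i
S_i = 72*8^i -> [72, 576, 4608, 36864, 294912]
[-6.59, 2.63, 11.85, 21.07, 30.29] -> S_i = -6.59 + 9.22*i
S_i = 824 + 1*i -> [824, 825, 826, 827, 828]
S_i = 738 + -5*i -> [738, 733, 728, 723, 718]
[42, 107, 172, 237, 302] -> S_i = 42 + 65*i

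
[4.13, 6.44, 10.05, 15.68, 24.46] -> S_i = 4.13*1.56^i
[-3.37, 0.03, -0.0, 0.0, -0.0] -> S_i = -3.37*(-0.01)^i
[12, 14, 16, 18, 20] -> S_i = 12 + 2*i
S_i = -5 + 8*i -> [-5, 3, 11, 19, 27]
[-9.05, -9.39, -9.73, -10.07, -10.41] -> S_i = -9.05 + -0.34*i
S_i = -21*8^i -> [-21, -168, -1344, -10752, -86016]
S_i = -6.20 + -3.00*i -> [-6.2, -9.2, -12.2, -15.2, -18.2]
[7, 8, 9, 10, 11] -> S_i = 7 + 1*i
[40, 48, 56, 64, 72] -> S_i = 40 + 8*i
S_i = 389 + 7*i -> [389, 396, 403, 410, 417]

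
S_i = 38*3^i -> [38, 114, 342, 1026, 3078]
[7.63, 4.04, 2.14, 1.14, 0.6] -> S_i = 7.63*0.53^i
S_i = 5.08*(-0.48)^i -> [5.08, -2.44, 1.17, -0.56, 0.27]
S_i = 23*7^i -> [23, 161, 1127, 7889, 55223]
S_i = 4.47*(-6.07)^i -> [4.47, -27.13, 164.7, -999.71, 6068.23]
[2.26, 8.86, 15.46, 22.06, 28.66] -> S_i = 2.26 + 6.60*i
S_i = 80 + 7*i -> [80, 87, 94, 101, 108]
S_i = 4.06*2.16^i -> [4.06, 8.77, 18.94, 40.92, 88.38]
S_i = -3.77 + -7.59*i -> [-3.77, -11.36, -18.95, -26.54, -34.13]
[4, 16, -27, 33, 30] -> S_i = Random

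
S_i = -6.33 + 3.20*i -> [-6.33, -3.13, 0.07, 3.27, 6.47]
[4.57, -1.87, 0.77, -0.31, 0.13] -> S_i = 4.57*(-0.41)^i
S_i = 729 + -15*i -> [729, 714, 699, 684, 669]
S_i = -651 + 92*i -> [-651, -559, -467, -375, -283]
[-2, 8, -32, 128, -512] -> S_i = -2*-4^i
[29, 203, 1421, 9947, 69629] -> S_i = 29*7^i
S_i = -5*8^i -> [-5, -40, -320, -2560, -20480]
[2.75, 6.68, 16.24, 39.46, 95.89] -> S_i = 2.75*2.43^i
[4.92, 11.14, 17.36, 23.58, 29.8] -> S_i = 4.92 + 6.22*i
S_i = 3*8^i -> [3, 24, 192, 1536, 12288]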